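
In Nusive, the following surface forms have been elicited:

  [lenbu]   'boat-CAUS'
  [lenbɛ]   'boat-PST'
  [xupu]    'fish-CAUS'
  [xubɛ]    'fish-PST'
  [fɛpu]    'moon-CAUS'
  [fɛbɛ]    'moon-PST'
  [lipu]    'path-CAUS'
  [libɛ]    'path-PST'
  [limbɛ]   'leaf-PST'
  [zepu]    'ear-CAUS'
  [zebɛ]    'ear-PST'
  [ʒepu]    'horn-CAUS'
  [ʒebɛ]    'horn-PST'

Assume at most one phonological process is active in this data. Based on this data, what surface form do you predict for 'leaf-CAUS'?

The CAUS morpheme has two allomorphs, [-bu] and [-pu].
By contrast the PST suffix keeps its initial [b] throughout — that segment must be underlying.
The CAUS suffix is therefore /-pu/ underlyingly, with post-nasal voicing: voiceless stops become voiced after a nasal.
After 'leaf', which ends in a nasal, the suffix surfaces as [-bu], giving [limbu].

[limbu]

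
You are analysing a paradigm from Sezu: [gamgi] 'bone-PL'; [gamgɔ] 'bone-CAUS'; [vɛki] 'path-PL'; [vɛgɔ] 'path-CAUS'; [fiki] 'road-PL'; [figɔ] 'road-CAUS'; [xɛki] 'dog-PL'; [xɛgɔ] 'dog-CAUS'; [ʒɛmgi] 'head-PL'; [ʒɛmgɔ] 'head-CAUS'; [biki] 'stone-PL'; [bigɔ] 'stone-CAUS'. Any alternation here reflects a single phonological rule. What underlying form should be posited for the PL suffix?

/-ki/

The PL morpheme has two allomorphs, [-gi] and [-ki].
The CAUS suffix, which begins with [g], is invariant after every stem; so [g] is not altered by any rule here.
So the underlying form is /-ki/, and voiceless stops become voiced after a nasal.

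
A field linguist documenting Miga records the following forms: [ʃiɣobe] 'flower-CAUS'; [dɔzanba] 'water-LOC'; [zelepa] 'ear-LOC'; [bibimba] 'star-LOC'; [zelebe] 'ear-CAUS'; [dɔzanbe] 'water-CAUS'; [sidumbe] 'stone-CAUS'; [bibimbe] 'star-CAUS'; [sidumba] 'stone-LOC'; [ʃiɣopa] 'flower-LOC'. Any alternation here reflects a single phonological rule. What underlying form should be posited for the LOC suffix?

The LOC morpheme has two allomorphs, [-ba] and [-pa].
The CAUS suffix, which begins with [b], is invariant after every stem; so [b] is not altered by any rule here.
So the underlying form is /-pa/, and voiceless stops become voiced after a nasal.

/-pa/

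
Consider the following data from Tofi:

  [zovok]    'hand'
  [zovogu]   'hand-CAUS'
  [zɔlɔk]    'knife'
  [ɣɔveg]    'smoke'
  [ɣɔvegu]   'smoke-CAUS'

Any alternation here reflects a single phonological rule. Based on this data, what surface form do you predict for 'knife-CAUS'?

[zɔlɔgu]

The stem for 'hand' ends in [k] in [zovok] but [g] in [zovogu].
Compare 'smoke', with invariant [g] in [ɣɔveg] and [ɣɔvegu]: an analysis with underlying /g/ and a rule producing [k] in isolation would wrongly predict alternation here too.
So /k/ is underlying, and a rule of intervocalic voicing — voiceless stops become voiced between vowels — gives [g].
From [zɔlɔk] the stem 'knife' is /zɔlɔk/; between vowels this yields [zɔlɔgu].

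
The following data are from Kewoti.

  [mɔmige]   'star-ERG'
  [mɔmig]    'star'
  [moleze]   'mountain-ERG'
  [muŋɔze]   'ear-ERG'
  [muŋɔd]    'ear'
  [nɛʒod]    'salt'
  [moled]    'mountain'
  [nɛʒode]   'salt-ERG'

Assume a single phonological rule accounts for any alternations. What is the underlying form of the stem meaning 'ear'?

/muŋɔz/

The stem for 'ear' ends in [z] in [muŋɔze] but [d] in [muŋɔd].
If /d/ were underlying and a rule turned it into [z] before the ERG suffix, 'salt' would also alternate; but it has [d] in both [nɛʒode] and [nɛʒod].
Therefore /z/ is basic and [d] is derived by word-final hardening (voiced fricatives become stops word-finally).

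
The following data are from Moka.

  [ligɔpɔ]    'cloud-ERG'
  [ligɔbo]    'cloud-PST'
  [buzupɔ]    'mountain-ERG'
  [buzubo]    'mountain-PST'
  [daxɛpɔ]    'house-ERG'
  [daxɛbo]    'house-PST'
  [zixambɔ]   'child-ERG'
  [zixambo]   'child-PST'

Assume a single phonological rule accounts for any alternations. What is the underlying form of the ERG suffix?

/-pɔ/

The ERG suffix surfaces as [-bɔ] and [-pɔ], depending on the final segment of the stem.
The PST suffix, which begins with [b], is invariant after every stem; so [b] is not altered by any rule here.
So the underlying form is /-pɔ/, and voiceless stops become voiced after a nasal.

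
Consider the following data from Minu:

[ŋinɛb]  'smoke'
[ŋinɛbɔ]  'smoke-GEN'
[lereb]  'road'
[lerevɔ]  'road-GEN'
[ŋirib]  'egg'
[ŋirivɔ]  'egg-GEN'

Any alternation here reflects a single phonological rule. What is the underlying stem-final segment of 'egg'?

/v/

The stem for 'egg' ends in [b] in [ŋirib] but [v] in [ŋirivɔ].
If /b/ were underlying and a rule turned it into [v] before the GEN suffix, 'smoke' would also alternate; but it has [b] in both [ŋinɛb] and [ŋinɛbɔ].
Therefore /v/ is basic and [b] is derived by word-final hardening (voiced fricatives become stops word-finally).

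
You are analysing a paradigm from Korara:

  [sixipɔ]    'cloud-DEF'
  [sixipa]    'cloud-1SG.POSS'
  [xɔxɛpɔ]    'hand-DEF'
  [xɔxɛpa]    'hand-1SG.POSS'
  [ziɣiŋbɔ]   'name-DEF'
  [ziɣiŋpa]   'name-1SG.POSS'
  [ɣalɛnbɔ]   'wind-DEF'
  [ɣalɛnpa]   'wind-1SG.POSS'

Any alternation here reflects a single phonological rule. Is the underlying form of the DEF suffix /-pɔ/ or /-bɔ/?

The DEF suffix surfaces as [-bɔ] and [-pɔ], depending on the final segment of the stem.
By contrast the 1SG.POSS suffix keeps its initial [p] throughout — that segment must be underlying.
The DEF suffix is therefore /-bɔ/ underlyingly, with post-vocalic devoicing: voiced stops become voiceless after a vowel.

/-bɔ/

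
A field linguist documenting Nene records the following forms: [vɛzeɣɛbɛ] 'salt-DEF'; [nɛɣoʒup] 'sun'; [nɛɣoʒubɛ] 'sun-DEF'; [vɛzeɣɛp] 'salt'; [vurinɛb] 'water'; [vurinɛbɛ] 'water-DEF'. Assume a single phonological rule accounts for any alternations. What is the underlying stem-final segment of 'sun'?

/p/

The root 'sun' surfaces as [nɛɣoʒubɛ] and [nɛɣoʒup], with a stem-final [b] ~ [p] alternation.
But 'water' keeps [b] in both environments ([vurinɛbɛ], [vurinɛb]), so there is no rule changing /b/ to [p] in isolation.
The alternation reflects intervocalic voicing: voiceless stops become voiced between vowels. /p/ is underlying.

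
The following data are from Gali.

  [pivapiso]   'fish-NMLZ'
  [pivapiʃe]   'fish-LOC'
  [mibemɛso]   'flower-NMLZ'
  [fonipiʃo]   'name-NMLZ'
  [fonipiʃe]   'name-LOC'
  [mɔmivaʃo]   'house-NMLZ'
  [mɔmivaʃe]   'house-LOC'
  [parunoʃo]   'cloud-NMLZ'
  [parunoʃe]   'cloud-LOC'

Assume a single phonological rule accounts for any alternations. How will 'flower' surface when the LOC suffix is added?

'fish' shows [s] ~ [ʃ] at the end of the stem ([pivapiso] vs [pivapiʃe]).
The stem 'cloud' ([parunoʃo], [parunoʃe]) shows [ʃ] unchanged in both environments, so [ʃ] cannot be basic with [s] derived before the NMLZ suffix.
Therefore /s/ is basic and [ʃ] is derived by palatalization before a front vowel (/s/ becomes palato-alveolar [ʃ] before a front vowel).
The one attested form of 'flower', [mibemɛso], shows underlying /mibemɛs/. Applying the same rule before a front vowel gives [mibemɛʃe].

[mibemɛʃe]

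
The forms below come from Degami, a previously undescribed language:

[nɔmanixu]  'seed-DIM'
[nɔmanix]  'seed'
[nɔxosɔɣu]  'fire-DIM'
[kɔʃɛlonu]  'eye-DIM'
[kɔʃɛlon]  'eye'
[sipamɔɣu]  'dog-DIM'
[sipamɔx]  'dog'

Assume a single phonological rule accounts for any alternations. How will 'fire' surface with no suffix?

[nɔxosɔx]

The root 'dog' surfaces as [sipamɔɣu] and [sipamɔx], with a stem-final [ɣ] ~ [x] alternation.
Compare 'seed', with invariant [x] in [nɔmanixu] and [nɔmanix]: an analysis with underlying /x/ and a rule producing [ɣ] before the DIM suffix would wrongly predict alternation here too.
Therefore /ɣ/ is basic and [x] is derived by word-final obstruent devoicing (voiced obstruents become voiceless word-finally).
The one attested form of 'fire', [nɔxosɔɣu], shows underlying /nɔxosɔɣ/. Applying the same rule word-finally gives [nɔxosɔx].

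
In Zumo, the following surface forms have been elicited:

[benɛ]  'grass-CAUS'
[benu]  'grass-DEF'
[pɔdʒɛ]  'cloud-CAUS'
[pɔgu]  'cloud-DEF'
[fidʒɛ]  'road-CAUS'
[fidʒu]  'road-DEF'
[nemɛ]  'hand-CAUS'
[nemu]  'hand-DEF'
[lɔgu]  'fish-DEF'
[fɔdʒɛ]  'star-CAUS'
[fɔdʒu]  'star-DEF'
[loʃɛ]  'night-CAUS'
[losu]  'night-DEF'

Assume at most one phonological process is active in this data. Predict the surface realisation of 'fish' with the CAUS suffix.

[lɔdʒɛ]

'cloud' shows [dʒ] ~ [g] at the end of the stem ([pɔdʒɛ] vs [pɔgu]).
Compare 'star', with invariant [dʒ] in [fɔdʒɛ] and [fɔdʒu]: an analysis with underlying /dʒ/ and a rule producing [g] before the DEF suffix would wrongly predict alternation here too.
So /g/ is underlying, and a rule of palatalization before a front vowel — /g/ and /s/ become palato-alveolar [dʒ] and [ʃ] before a front vowel — gives [dʒ].
From [lɔgu] the stem 'fish' is /lɔg/; before a front vowel this yields [lɔdʒɛ].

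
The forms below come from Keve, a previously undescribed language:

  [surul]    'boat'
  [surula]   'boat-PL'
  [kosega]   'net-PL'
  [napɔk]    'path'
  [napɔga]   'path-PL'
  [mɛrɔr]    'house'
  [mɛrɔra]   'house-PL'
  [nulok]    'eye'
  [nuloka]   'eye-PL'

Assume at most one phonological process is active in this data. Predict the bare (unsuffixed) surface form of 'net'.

[kosek]

The root 'path' surfaces as [napɔk] and [napɔga], with a stem-final [k] ~ [g] alternation.
The stem 'eye' ([nulok], [nuloka]) shows [k] unchanged in both environments, so [k] cannot be basic with [g] derived before the PL suffix.
The alternation reflects word-final obstruent devoicing: voiced obstruents become voiceless word-finally. /g/ is underlying.
The one attested form of 'net', [kosega], shows underlying /koseg/. Applying the same rule word-finally gives [kosek].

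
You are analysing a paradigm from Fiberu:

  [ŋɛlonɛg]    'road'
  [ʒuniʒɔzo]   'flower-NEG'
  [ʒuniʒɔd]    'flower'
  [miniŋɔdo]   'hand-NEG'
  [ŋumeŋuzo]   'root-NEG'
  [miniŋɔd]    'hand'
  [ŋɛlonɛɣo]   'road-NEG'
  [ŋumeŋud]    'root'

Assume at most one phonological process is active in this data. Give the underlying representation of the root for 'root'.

/ŋumeŋuz/

'root' shows [d] ~ [z] at the end of the stem ([ŋumeŋud] vs [ŋumeŋuzo]).
The stem 'hand' ([miniŋɔd], [miniŋɔdo]) shows [d] unchanged in both environments, so [d] cannot be basic with [z] derived before the NEG suffix.
The alternation reflects word-final hardening: voiced fricatives become stops word-finally. /z/ is underlying.
So 'root' = /ŋumeŋuz/.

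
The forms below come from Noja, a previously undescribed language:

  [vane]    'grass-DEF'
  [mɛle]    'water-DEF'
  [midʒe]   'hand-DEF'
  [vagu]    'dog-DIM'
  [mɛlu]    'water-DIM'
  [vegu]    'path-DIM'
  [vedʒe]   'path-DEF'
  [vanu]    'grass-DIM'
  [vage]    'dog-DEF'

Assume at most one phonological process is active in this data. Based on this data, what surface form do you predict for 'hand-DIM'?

In [vegu] and [vedʒe] the final segment of 'path' alternates: [g] ~ [dʒ].
The stem 'dog' ([vagu], [vage]) shows [g] unchanged in both environments, so [g] cannot be basic with [dʒ] derived before the DEF suffix.
So /dʒ/ is underlying, and a rule of depalatalization — palato-alveolar /dʒ/ becomes [g] when no front vowel follows — gives [g].
The one attested form of 'hand', [midʒe], shows underlying /midʒ/. Applying the same rule when no front vowel follows gives [migu].

[migu]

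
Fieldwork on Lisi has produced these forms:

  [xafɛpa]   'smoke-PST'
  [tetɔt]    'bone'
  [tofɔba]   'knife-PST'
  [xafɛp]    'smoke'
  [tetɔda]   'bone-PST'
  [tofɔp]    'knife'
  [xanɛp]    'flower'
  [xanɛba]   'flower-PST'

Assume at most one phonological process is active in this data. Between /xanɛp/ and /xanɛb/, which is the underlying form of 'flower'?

/xanɛb/

The stem for 'flower' ends in [b] in [xanɛba] but [p] in [xanɛp].
If /p/ were underlying and a rule turned it into [b] before the PST suffix, 'smoke' would also alternate; but it has [p] in both [xafɛpa] and [xafɛp].
The underlying segment must be /b/; voiced obstruents become voiceless word-finally, yielding [p] there.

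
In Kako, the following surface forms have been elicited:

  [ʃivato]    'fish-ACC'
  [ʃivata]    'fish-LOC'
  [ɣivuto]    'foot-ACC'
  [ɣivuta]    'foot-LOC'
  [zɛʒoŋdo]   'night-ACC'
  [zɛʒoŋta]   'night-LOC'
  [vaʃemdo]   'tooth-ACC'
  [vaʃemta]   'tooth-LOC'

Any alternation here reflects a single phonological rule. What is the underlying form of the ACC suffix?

The ACC suffix surfaces as [-do] and [-to], depending on the final segment of the stem.
The LOC suffix, which begins with [t], is invariant after every stem; so [t] is not altered by any rule here.
So the underlying form is /-do/, and voiced stops become voiceless after a vowel.

/-do/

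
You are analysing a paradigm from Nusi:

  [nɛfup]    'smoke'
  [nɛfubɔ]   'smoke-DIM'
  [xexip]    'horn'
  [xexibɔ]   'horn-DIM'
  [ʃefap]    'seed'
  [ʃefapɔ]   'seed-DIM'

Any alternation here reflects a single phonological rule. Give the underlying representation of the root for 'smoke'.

/nɛfub/

'smoke' shows [p] ~ [b] at the end of the stem ([nɛfup] vs [nɛfubɔ]).
But 'seed' keeps [p] in both environments ([ʃefap], [ʃefapɔ]), so there is no rule changing /p/ to [b] before the DIM suffix.
The alternation reflects word-final obstruent devoicing: voiced obstruents become voiceless word-finally. /b/ is underlying.
So 'smoke' = /nɛfub/.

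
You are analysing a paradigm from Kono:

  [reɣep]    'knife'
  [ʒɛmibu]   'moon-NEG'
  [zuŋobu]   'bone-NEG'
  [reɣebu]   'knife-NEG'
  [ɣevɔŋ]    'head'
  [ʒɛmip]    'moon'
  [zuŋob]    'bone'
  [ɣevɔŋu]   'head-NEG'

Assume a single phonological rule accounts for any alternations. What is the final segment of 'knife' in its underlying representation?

The root 'knife' surfaces as [reɣebu] and [reɣep], with a stem-final [b] ~ [p] alternation.
Compare 'bone', with invariant [b] in [zuŋobu] and [zuŋob]: an analysis with underlying /b/ and a rule producing [p] in isolation would wrongly predict alternation here too.
The underlying segment must be /p/; voiceless stops become voiced between vowels, yielding [b] there.

/p/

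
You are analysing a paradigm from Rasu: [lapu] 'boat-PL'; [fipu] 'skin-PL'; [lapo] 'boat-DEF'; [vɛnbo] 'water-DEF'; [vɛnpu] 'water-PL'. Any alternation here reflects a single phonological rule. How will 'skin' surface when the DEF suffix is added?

[fipo]

The DEF suffix surfaces as [-bo] and [-po], depending on the final segment of the stem.
By contrast the PL suffix keeps its initial [p] throughout — that segment must be underlying.
The DEF suffix is therefore /-bo/ underlyingly, with post-vocalic devoicing: voiced stops become voiceless after a vowel.
After 'skin', which ends in a vowel, the suffix surfaces as [-po], giving [fipo].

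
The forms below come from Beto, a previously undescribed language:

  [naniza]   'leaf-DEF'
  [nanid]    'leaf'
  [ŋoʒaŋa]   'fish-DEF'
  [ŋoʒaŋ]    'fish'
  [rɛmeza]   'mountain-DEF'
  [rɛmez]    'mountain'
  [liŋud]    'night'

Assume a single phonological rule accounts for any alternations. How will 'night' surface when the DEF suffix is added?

[liŋuza]

In [naniza] and [nanid] the final segment of 'leaf' alternates: [z] ~ [d].
But 'mountain' keeps [z] in both environments ([rɛmeza], [rɛmez]), so there is no rule changing /z/ to [d] in isolation.
Therefore /d/ is basic and [z] is derived by intervocalic spirantization (voiced stops become fricatives between vowels).
From [liŋud] the stem 'night' is /liŋud/; between vowels this yields [liŋuza].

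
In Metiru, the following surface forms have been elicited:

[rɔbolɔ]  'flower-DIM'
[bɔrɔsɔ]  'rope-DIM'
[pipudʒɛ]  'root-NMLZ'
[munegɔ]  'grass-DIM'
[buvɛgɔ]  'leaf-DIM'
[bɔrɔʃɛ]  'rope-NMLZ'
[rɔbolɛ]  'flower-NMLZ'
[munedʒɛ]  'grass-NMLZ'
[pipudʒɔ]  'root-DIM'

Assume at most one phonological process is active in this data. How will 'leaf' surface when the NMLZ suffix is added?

[buvɛdʒɛ]

'grass' shows [dʒ] ~ [g] at the end of the stem ([munedʒɛ] vs [munegɔ]).
If /dʒ/ were underlying and a rule turned it into [g] before the DIM suffix, 'root' would also alternate; but it has [dʒ] in both [pipudʒɛ] and [pipudʒɔ].
So /g/ is underlying, and a rule of palatalization before a front vowel — /g/ and /s/ become palato-alveolar [dʒ] and [ʃ] before a front vowel — gives [dʒ].
The one attested form of 'leaf', [buvɛgɔ], shows underlying /buvɛg/. Applying the same rule before a front vowel gives [buvɛdʒɛ].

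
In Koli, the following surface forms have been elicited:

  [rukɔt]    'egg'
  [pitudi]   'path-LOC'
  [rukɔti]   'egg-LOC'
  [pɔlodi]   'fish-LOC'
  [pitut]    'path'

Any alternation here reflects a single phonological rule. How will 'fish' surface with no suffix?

The root 'path' surfaces as [pitudi] and [pitut], with a stem-final [d] ~ [t] alternation.
Compare 'egg', with invariant [t] in [rukɔti] and [rukɔt]: an analysis with underlying /t/ and a rule producing [d] before the LOC suffix would wrongly predict alternation here too.
The alternation reflects word-final obstruent devoicing: voiced obstruents become voiceless word-finally. /d/ is underlying.
The one attested form of 'fish', [pɔlodi], shows underlying /pɔlod/. Applying the same rule word-finally gives [pɔlot].

[pɔlot]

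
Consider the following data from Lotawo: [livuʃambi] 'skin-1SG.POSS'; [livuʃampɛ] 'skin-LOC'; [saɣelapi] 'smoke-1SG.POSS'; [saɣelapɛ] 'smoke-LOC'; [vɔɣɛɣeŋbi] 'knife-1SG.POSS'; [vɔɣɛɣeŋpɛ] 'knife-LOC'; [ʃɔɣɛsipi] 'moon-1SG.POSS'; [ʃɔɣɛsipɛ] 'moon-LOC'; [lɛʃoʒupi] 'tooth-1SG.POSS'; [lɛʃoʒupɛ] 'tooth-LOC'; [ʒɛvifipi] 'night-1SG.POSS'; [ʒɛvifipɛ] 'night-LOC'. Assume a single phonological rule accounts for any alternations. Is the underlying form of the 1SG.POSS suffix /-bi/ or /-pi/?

The 1SG.POSS morpheme has two allomorphs, [-bi] and [-pi].
By contrast the LOC suffix keeps its initial [p] throughout — that segment must be underlying.
The 1SG.POSS suffix is therefore /-bi/ underlyingly, with post-vocalic devoicing: voiced stops become voiceless after a vowel.

/-bi/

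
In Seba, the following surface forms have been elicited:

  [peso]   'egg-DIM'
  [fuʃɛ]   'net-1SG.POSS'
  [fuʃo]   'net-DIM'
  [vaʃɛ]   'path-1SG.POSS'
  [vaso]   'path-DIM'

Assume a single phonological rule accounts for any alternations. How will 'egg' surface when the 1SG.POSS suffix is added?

[peʃɛ]

In [vaʃɛ] and [vaso] the final segment of 'path' alternates: [ʃ] ~ [s].
The stem 'net' ([fuʃɛ], [fuʃo]) shows [ʃ] unchanged in both environments, so [ʃ] cannot be basic with [s] derived before the DIM suffix.
So /s/ is underlying, and a rule of palatalization before a front vowel — /s/ becomes palato-alveolar [ʃ] before a front vowel — gives [ʃ].
From [peso] the stem 'egg' is /pes/; before a front vowel this yields [peʃɛ].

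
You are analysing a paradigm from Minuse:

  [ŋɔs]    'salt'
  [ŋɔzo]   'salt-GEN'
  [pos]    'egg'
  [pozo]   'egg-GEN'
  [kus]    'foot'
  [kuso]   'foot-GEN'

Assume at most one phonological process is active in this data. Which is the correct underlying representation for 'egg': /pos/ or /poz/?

/poz/

'egg' shows [s] ~ [z] at the end of the stem ([pos] vs [pozo]).
But 'foot' keeps [s] in both environments ([kus], [kuso]), so there is no rule changing /s/ to [z] before the GEN suffix.
So /z/ is underlying, and a rule of word-final obstruent devoicing — voiced obstruents become voiceless word-finally — gives [s].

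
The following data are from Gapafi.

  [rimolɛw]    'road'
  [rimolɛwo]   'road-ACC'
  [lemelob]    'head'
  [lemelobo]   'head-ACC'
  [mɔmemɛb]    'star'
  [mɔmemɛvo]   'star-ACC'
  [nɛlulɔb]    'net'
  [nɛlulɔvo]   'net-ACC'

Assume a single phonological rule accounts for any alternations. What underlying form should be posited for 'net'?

'net' shows [b] ~ [v] at the end of the stem ([nɛlulɔb] vs [nɛlulɔvo]).
Compare 'head', with invariant [b] in [lemelob] and [lemelobo]: an analysis with underlying /b/ and a rule producing [v] before the ACC suffix would wrongly predict alternation here too.
Therefore /v/ is basic and [b] is derived by word-final hardening (voiced fricatives become stops word-finally).

/nɛlulɔv/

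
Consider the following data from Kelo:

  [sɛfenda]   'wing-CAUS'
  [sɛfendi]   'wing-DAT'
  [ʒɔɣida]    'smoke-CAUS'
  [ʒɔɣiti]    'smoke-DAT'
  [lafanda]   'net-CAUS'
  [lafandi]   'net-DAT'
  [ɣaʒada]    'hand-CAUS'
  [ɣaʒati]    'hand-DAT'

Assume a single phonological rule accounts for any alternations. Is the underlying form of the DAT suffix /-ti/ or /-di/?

/-ti/

The DAT suffix surfaces as [-di] and [-ti], depending on the final segment of the stem.
By contrast the CAUS suffix keeps its initial [d] throughout — that segment must be underlying.
The DAT suffix is therefore /-ti/ underlyingly, with post-nasal voicing: voiceless stops become voiced after a nasal.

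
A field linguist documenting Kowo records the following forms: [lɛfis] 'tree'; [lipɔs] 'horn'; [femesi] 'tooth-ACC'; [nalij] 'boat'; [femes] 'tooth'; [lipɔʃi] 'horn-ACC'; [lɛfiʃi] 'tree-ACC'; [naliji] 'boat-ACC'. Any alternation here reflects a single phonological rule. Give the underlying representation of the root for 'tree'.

/lɛfiʃ/

The stem for 'tree' ends in [ʃ] in [lɛfiʃi] but [s] in [lɛfis].
Compare 'tooth', with invariant [s] in [femesi] and [femes]: an analysis with underlying /s/ and a rule producing [ʃ] before the ACC suffix would wrongly predict alternation here too.
The underlying segment must be /ʃ/; palato-alveolar /ʃ/ becomes [s] when no front vowel follows, yielding [s] there.
Hence 'tree' is /lɛfiʃ/ underlyingly.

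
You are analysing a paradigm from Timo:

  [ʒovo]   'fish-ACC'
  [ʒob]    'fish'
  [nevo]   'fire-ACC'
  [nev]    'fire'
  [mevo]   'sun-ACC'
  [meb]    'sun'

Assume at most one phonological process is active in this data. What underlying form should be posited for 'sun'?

/meb/

In [mevo] and [meb] the final segment of 'sun' alternates: [v] ~ [b].
But 'fire' keeps [v] in both environments ([nevo], [nev]), so there is no rule changing /v/ to [b] in isolation.
The underlying segment must be /b/; voiced stops become fricatives between vowels, yielding [v] there.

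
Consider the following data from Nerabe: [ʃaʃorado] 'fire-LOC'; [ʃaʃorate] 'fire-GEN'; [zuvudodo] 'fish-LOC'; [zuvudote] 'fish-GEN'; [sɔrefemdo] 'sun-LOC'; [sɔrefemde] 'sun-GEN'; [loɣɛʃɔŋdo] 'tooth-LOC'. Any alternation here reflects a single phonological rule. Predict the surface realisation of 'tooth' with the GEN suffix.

The GEN morpheme has two allomorphs, [-de] and [-te].
The LOC suffix, which begins with [d], is invariant after every stem; so [d] is not altered by any rule here.
So the underlying form is /-te/, and voiceless stops become voiced after a nasal.
After 'tooth', which ends in a nasal, the suffix surfaces as [-de], giving [loɣɛʃɔŋde].

[loɣɛʃɔŋde]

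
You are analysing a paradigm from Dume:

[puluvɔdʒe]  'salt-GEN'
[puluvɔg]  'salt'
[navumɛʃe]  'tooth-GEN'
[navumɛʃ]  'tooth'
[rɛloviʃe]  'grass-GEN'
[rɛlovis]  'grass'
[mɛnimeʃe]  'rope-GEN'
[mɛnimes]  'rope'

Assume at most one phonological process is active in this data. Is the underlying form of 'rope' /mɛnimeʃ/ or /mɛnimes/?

The root 'rope' surfaces as [mɛnimeʃe] and [mɛnimes], with a stem-final [ʃ] ~ [s] alternation.
If /ʃ/ were underlying and a rule turned it into [s] in isolation, 'tooth' would also alternate; but it has [ʃ] in both [navumɛʃe] and [navumɛʃ].
So /s/ is underlying, and a rule of palatalization before a front vowel — /g/ and /s/ become palato-alveolar [dʒ] and [ʃ] before a front vowel — gives [ʃ].

/mɛnimes/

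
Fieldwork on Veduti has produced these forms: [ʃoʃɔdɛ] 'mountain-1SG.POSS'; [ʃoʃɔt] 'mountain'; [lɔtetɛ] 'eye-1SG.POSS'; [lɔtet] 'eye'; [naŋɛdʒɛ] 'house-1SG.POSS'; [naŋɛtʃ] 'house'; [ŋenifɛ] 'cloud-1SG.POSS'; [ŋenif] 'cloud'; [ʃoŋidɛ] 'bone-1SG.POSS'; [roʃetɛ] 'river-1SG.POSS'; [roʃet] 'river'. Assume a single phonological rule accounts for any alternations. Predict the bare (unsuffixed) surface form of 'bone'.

[ʃoŋit]

The root 'mountain' surfaces as [ʃoʃɔdɛ] and [ʃoʃɔt], with a stem-final [d] ~ [t] alternation.
The stem 'river' ([roʃetɛ], [roʃet]) shows [t] unchanged in both environments, so [t] cannot be basic with [d] derived before the 1SG.POSS suffix.
So /d/ is underlying, and a rule of word-final obstruent devoicing — voiced obstruents become voiceless word-finally — gives [t].
From [ʃoŋidɛ] the stem 'bone' is /ʃoŋid/; word-finally this yields [ʃoŋit].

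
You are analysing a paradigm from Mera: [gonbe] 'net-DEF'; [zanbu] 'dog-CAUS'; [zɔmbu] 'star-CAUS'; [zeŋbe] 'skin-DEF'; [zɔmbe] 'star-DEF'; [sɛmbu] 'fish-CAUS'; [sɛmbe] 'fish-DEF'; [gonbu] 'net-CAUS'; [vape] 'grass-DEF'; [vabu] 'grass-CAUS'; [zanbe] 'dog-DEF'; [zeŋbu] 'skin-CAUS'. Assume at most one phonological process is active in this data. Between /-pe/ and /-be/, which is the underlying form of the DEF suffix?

/-pe/

The DEF suffix surfaces as [-be] and [-pe], depending on the final segment of the stem.
The CAUS suffix, which begins with [b], is invariant after every stem; so [b] is not altered by any rule here.
So the underlying form is /-pe/, and voiceless stops become voiced after a nasal.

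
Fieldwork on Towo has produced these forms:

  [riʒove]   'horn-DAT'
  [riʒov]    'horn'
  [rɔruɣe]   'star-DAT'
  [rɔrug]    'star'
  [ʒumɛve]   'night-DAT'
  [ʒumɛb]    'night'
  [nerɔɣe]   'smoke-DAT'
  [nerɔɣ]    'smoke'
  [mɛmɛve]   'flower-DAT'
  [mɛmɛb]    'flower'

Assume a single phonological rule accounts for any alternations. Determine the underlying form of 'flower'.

The root 'flower' surfaces as [mɛmɛve] and [mɛmɛb], with a stem-final [v] ~ [b] alternation.
The stem 'horn' ([riʒove], [riʒov]) shows [v] unchanged in both environments, so [v] cannot be basic with [b] derived in isolation.
So /b/ is underlying, and a rule of intervocalic spirantization — voiced stops become fricatives between vowels — gives [v].
The underlying form of 'flower' is therefore /mɛmɛb/.

/mɛmɛb/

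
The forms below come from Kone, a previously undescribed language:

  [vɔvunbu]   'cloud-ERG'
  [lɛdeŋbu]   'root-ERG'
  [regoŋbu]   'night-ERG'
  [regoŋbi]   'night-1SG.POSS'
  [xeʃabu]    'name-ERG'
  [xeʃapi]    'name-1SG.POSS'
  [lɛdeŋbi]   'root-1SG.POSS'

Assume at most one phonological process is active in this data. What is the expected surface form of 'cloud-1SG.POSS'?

The 1SG.POSS suffix surfaces as [-bi] and [-pi], depending on the final segment of the stem.
The ERG suffix, which begins with [b], is invariant after every stem; so [b] is not altered by any rule here.
The 1SG.POSS suffix is therefore /-pi/ underlyingly, with post-nasal voicing: voiceless stops become voiced after a nasal.
After 'cloud', which ends in a nasal, the suffix surfaces as [-bi], giving [vɔvunbi].

[vɔvunbi]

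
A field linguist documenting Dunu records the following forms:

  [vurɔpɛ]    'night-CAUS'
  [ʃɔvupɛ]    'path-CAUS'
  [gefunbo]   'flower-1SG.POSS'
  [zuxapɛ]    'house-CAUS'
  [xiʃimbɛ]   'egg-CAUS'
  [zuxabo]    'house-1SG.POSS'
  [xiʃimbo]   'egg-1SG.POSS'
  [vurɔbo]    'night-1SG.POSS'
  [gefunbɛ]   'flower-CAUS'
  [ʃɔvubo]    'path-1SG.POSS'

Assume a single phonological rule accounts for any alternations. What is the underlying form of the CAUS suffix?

The CAUS morpheme has two allomorphs, [-bɛ] and [-pɛ].
By contrast the 1SG.POSS suffix keeps its initial [b] throughout — that segment must be underlying.
The CAUS suffix is therefore /-pɛ/ underlyingly, with post-nasal voicing: voiceless stops become voiced after a nasal.

/-pɛ/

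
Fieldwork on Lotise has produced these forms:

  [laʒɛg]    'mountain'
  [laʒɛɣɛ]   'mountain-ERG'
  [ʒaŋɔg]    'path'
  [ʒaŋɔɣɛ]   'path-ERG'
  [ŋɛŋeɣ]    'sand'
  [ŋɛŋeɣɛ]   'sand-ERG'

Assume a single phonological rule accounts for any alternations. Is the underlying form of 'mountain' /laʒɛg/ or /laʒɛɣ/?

'mountain' shows [g] ~ [ɣ] at the end of the stem ([laʒɛg] vs [laʒɛɣɛ]).
Compare 'sand', with invariant [ɣ] in [ŋɛŋeɣ] and [ŋɛŋeɣɛ]: an analysis with underlying /ɣ/ and a rule producing [g] in isolation would wrongly predict alternation here too.
The alternation reflects intervocalic spirantization: voiced stops become fricatives between vowels. /g/ is underlying.

/laʒɛg/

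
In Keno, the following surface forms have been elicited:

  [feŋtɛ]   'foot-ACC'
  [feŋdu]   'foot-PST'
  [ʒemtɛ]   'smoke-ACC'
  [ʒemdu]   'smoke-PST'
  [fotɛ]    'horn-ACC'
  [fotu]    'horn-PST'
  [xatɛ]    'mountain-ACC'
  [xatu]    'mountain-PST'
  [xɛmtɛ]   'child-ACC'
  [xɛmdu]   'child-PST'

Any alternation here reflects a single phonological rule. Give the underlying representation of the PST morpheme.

/-du/

The PST morpheme has two allomorphs, [-du] and [-tu].
By contrast the ACC suffix keeps its initial [t] throughout — that segment must be underlying.
The PST suffix is therefore /-du/ underlyingly, with post-vocalic devoicing: voiced stops become voiceless after a vowel.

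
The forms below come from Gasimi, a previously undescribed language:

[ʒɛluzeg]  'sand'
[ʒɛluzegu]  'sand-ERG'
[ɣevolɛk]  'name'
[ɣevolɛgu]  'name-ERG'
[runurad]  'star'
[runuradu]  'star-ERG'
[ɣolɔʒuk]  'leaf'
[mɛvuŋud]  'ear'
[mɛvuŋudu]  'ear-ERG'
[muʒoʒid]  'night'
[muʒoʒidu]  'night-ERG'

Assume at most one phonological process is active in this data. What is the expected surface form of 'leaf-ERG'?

[ɣolɔʒugu]

In [ɣevolɛk] and [ɣevolɛgu] the final segment of 'name' alternates: [k] ~ [g].
If /g/ were underlying and a rule turned it into [k] in isolation, 'sand' would also alternate; but it has [g] in both [ʒɛluzeg] and [ʒɛluzegu].
The underlying segment must be /k/; voiceless stops become voiced between vowels, yielding [g] there.
The one attested form of 'leaf', [ɣolɔʒuk], shows underlying /ɣolɔʒuk/. Applying the same rule between vowels gives [ɣolɔʒugu].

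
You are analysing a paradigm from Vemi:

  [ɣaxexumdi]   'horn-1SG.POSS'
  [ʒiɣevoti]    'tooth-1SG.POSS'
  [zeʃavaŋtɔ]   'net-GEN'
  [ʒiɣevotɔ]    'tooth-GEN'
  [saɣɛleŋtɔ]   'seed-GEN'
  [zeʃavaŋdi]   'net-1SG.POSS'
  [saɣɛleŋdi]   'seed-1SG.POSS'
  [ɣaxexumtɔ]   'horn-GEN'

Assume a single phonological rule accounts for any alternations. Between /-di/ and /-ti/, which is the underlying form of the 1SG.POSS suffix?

The 1SG.POSS morpheme has two allomorphs, [-di] and [-ti].
By contrast the GEN suffix keeps its initial [t] throughout — that segment must be underlying.
So the underlying form is /-di/, and voiced stops become voiceless after a vowel.

/-di/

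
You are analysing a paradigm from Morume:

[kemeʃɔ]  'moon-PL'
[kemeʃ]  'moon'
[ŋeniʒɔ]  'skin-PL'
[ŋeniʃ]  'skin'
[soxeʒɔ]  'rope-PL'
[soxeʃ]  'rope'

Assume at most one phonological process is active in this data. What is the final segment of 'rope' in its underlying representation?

The root 'rope' surfaces as [soxeʒɔ] and [soxeʃ], with a stem-final [ʒ] ~ [ʃ] alternation.
Compare 'moon', with invariant [ʃ] in [kemeʃɔ] and [kemeʃ]: an analysis with underlying /ʃ/ and a rule producing [ʒ] before the PL suffix would wrongly predict alternation here too.
The underlying segment must be /ʒ/; voiced obstruents become voiceless word-finally, yielding [ʃ] there.

/ʒ/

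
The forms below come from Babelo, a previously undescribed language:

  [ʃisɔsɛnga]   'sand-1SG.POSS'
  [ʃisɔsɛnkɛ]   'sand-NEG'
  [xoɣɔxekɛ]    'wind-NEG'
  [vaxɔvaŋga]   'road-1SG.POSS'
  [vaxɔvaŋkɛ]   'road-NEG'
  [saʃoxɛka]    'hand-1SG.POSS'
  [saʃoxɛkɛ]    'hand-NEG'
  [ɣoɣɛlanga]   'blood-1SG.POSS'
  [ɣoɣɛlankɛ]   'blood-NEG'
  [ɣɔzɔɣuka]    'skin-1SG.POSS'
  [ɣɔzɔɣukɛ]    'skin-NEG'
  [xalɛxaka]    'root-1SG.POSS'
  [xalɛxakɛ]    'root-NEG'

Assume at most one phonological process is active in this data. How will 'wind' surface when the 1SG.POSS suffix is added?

[xoɣɔxeka]

The 1SG.POSS suffix surfaces as [-ga] and [-ka], depending on the final segment of the stem.
By contrast the NEG suffix keeps its initial [k] throughout — that segment must be underlying.
So the underlying form is /-ga/, and voiced stops become voiceless after a vowel.
After 'wind', which ends in a vowel, the suffix surfaces as [-ka], giving [xoɣɔxeka].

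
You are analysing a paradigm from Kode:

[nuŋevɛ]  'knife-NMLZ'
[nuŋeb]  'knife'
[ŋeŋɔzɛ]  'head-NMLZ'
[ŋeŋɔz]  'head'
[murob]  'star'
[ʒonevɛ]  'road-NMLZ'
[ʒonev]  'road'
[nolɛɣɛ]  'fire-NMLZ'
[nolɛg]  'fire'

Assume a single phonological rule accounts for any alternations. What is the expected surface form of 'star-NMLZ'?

[murovɛ]

'knife' shows [v] ~ [b] at the end of the stem ([nuŋevɛ] vs [nuŋeb]).
If /v/ were underlying and a rule turned it into [b] in isolation, 'road' would also alternate; but it has [v] in both [ʒonevɛ] and [ʒonev].
The underlying segment must be /b/; voiced stops become fricatives between vowels, yielding [v] there.
From [murob] the stem 'star' is /murob/; between vowels this yields [murovɛ].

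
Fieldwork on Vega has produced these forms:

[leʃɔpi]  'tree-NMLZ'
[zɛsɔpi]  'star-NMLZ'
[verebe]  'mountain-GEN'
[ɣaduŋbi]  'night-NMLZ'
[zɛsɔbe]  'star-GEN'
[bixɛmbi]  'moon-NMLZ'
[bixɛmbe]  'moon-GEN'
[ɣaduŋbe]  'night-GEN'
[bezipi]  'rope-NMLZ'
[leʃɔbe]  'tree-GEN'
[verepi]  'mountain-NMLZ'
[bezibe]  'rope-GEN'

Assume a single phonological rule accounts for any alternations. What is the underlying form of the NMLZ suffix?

/-pi/

The NMLZ morpheme has two allomorphs, [-bi] and [-pi].
The GEN suffix, which begins with [b], is invariant after every stem; so [b] is not altered by any rule here.
So the underlying form is /-pi/, and voiceless stops become voiced after a nasal.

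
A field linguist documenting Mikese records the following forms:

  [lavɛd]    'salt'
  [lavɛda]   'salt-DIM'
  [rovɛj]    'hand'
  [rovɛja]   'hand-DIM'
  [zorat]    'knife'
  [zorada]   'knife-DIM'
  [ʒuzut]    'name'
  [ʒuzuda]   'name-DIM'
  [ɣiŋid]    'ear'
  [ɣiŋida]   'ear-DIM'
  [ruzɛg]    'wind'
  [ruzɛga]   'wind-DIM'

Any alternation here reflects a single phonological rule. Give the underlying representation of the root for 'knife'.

'knife' shows [t] ~ [d] at the end of the stem ([zorat] vs [zorada]).
If /d/ were underlying and a rule turned it into [t] in isolation, 'salt' would also alternate; but it has [d] in both [lavɛd] and [lavɛda].
The alternation reflects intervocalic voicing: voiceless stops become voiced between vowels. /t/ is underlying.

/zorat/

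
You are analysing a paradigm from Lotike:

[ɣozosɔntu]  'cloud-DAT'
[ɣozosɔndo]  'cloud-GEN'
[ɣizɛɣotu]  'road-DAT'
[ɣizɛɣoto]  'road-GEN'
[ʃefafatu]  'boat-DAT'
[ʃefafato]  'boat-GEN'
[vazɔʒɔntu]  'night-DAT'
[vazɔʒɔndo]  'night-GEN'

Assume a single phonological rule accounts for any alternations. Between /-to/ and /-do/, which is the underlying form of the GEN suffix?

The GEN morpheme has two allomorphs, [-do] and [-to].
By contrast the DAT suffix keeps its initial [t] throughout — that segment must be underlying.
The GEN suffix is therefore /-do/ underlyingly, with post-vocalic devoicing: voiced stops become voiceless after a vowel.

/-do/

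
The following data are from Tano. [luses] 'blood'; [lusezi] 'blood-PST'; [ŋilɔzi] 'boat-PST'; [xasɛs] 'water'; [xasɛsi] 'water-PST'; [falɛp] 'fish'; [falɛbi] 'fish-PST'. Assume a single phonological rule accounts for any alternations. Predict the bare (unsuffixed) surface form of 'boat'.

The stem for 'blood' ends in [s] in [luses] but [z] in [lusezi].
But 'water' keeps [s] in both environments ([xasɛs], [xasɛsi]), so there is no rule changing /s/ to [z] before the PST suffix.
The alternation reflects word-final obstruent devoicing: voiced obstruents become voiceless word-finally. /z/ is underlying.
From [ŋilɔzi] the stem 'boat' is /ŋilɔz/; word-finally this yields [ŋilɔs].

[ŋilɔs]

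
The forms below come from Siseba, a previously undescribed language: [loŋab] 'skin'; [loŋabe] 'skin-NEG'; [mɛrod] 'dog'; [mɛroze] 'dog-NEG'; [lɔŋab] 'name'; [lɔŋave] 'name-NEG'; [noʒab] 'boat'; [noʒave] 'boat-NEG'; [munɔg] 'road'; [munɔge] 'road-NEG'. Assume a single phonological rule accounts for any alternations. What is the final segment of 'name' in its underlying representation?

/v/

In [lɔŋab] and [lɔŋave] the final segment of 'name' alternates: [b] ~ [v].
But 'skin' keeps [b] in both environments ([loŋab], [loŋabe]), so there is no rule changing /b/ to [v] before the NEG suffix.
Therefore /v/ is basic and [b] is derived by word-final hardening (voiced fricatives become stops word-finally).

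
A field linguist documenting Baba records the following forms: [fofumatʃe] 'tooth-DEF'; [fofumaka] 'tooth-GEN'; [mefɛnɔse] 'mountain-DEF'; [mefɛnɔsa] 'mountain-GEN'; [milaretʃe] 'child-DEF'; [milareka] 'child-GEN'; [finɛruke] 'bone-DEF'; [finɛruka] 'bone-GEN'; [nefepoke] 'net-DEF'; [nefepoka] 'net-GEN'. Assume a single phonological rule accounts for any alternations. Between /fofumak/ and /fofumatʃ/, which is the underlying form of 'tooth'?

/fofumatʃ/

The stem for 'tooth' ends in [tʃ] in [fofumatʃe] but [k] in [fofumaka].
But 'bone' keeps [k] in both environments ([finɛruke], [finɛruka]), so there is no rule changing /k/ to [tʃ] before the DEF suffix.
So /tʃ/ is underlying, and a rule of depalatalization — palato-alveolar /tʃ/ becomes [k] when no front vowel follows — gives [k].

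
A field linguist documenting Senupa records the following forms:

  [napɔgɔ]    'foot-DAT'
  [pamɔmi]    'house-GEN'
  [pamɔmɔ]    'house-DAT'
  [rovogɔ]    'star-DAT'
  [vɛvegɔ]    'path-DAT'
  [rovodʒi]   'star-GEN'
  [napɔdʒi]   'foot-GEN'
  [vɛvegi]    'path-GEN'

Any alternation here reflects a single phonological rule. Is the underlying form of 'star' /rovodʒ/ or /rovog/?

'star' shows [dʒ] ~ [g] at the end of the stem ([rovodʒi] vs [rovogɔ]).
But 'path' keeps [g] in both environments ([vɛvegi], [vɛvegɔ]), so there is no rule changing /g/ to [dʒ] before the GEN suffix.
Therefore /dʒ/ is basic and [g] is derived by depalatalization (palato-alveolar /dʒ/ becomes [g] when no front vowel follows).

/rovodʒ/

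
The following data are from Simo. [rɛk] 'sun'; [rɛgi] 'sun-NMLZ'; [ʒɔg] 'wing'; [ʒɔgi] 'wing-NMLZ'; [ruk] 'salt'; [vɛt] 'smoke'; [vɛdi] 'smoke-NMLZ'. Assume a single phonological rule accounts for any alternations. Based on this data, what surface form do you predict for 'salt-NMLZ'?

'sun' shows [k] ~ [g] at the end of the stem ([rɛk] vs [rɛgi]).
Compare 'wing', with invariant [g] in [ʒɔg] and [ʒɔgi]: an analysis with underlying /g/ and a rule producing [k] in isolation would wrongly predict alternation here too.
The underlying segment must be /k/; voiceless stops become voiced between vowels, yielding [g] there.
The one attested form of 'salt', [ruk], shows underlying /ruk/. Applying the same rule between vowels gives [rugi].

[rugi]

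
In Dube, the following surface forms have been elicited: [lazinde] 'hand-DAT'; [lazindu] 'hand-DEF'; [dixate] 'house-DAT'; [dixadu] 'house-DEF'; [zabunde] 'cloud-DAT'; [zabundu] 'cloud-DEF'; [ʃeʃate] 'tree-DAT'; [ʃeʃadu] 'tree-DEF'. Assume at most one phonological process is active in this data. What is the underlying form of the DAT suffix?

The DAT suffix surfaces as [-de] and [-te], depending on the final segment of the stem.
The DEF suffix, which begins with [d], is invariant after every stem; so [d] is not altered by any rule here.
So the underlying form is /-te/, and voiceless stops become voiced after a nasal.

/-te/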